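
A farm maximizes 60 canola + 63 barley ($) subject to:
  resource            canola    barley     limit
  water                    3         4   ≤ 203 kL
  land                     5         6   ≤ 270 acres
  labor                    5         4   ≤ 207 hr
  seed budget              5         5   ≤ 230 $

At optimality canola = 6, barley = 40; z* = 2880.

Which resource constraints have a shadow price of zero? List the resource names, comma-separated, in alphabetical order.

labor, water

water: 178/203 (slack 25)
land: 270/270 (binding)
labor: 190/207 (slack 17)
seed budget: 230/230 (binding)
By complementary slackness, a constraint with positive slack has shadow price 0 → labor, water.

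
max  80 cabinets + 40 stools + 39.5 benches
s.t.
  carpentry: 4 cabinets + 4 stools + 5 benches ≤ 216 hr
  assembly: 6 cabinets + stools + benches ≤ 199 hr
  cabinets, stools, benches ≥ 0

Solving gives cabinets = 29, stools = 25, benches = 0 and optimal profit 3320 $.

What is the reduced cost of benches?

-8.5

Check each constraint at x*: carpentry 216/216 (tight); assembly 199/199 (tight).
Dual feasibility on the basic columns requires 4·y_carpentry + 6·y_assembly = 80, 4·y_carpentry + 1·y_assembly = 40.
Solving: y_carpentry = 8, y_assembly = 8.
Reduced cost of benches: c₃ − yᵀa₃ = 39.5 − (8·5 + 8·1) = 39.5 − 48 = -8.5.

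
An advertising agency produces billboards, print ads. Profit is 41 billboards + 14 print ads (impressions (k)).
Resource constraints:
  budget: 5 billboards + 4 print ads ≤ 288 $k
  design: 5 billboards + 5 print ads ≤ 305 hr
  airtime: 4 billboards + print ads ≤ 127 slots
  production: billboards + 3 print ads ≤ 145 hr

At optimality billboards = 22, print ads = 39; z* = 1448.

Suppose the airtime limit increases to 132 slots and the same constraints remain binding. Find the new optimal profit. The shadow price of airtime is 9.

Δb = 5, so new z* = 1448 + (9)·(5) = 1448 + 45 = 1493.

1493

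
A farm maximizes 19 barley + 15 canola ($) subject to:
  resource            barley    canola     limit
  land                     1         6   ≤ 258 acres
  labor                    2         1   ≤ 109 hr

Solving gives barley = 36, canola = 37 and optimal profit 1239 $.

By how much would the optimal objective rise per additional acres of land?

1

Both land and labor are binding at x*.
Dual feasibility on the basic columns requires 1·y_land + 2·y_labor = 19, 6·y_land + 1·y_labor = 15.
This yields shadow prices y_land = 1, y_labor = 9.
Shadow price of land = 1.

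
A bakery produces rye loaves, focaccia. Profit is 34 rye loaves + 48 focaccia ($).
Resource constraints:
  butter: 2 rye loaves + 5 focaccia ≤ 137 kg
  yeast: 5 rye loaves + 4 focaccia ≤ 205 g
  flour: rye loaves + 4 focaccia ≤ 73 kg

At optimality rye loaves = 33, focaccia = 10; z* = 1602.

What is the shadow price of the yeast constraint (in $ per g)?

Check each constraint at x*: butter 116/137 (slack 21); yeast 205/205 (tight); flour 73/73 (tight).
Slack constraints have shadow price 0 (complementary slackness).
The binding rows give the dual system: 5·y_yeast + 1·y_flour = 34 and 4·y_yeast + 4·y_flour = 48.
This yields shadow prices y_yeast = 5.5, y_flour = 6.5.
Shadow price of yeast = 5.5.

5.5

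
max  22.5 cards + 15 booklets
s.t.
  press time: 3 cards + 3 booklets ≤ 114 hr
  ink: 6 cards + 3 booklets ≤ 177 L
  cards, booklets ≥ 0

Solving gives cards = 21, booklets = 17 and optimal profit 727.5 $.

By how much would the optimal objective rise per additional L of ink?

At the optimum: press time uses 114 of 114 (binding); ink uses 177 of 177 (binding).
From A_Bᵀ y = c: 3·y_press time + 6·y_ink = 22.5; 3·y_press time + 3·y_ink = 15.
Solving: y_press time = 2.5, y_ink = 2.5.
Shadow price of ink = 2.5.

2.5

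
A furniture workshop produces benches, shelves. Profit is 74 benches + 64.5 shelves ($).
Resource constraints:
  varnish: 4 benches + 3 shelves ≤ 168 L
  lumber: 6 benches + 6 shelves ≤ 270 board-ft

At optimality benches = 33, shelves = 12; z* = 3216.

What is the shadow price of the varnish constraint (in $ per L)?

Check each constraint at x*: varnish 168/168 (tight); lumber 270/270 (tight).
The binding rows give the dual system: 4·y_varnish + 6·y_lumber = 74 and 3·y_varnish + 6·y_lumber = 64.5.
This yields shadow prices y_varnish = 9.5, y_lumber = 6.
Shadow price of varnish = 9.5.

9.5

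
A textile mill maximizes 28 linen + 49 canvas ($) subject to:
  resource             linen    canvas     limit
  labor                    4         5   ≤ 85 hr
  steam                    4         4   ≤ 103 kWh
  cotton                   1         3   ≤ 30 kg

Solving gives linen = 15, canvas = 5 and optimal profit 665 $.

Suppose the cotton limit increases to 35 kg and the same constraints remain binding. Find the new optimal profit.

705

At the optimum: labor uses 85 of 85 (binding); steam uses 80 of 103 (slack = 23); cotton uses 30 of 30 (binding).
Slack constraints have shadow price 0 (complementary slackness).
From A_Bᵀ y = c: 4·y_labor + 1·y_cotton = 28; 5·y_labor + 3·y_cotton = 49.
Solving: y_labor = 5, y_cotton = 8.
Δz = y_cotton·Δb = 8 × (5) = 40, so new z* = 665 + 40 = 705.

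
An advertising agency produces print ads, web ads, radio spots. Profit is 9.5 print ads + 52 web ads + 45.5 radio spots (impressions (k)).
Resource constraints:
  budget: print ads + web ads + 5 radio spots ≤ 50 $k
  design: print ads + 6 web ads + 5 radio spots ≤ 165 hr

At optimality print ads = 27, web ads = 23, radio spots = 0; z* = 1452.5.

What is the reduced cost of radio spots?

Check each constraint at x*: budget 50/50 (tight); design 165/165 (tight).
From A_Bᵀ y = c: 1·y_budget + 1·y_design = 9.5; 1·y_budget + 6·y_design = 52.
This yields shadow prices y_budget = 1, y_design = 8.5.
Reduced cost of radio spots: c₃ − yᵀa₃ = 45.5 − (1·5 + 8.5·5) = 45.5 − 47.5 = -2.

-2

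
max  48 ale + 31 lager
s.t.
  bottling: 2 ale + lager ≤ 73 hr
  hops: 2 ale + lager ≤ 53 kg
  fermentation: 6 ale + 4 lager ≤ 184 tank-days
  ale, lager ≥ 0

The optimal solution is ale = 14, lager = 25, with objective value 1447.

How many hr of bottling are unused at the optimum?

20

bottling used = 2·14 + 1·25 = 53; slack = 73 − 53 = 20.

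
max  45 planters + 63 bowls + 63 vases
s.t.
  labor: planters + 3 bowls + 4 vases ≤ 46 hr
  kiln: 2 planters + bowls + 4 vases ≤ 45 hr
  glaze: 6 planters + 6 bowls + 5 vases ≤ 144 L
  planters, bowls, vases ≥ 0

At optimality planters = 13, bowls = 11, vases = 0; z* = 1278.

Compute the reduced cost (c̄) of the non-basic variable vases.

-3

At the optimum: labor uses 46 of 46 (binding); kiln uses 37 of 45 (slack = 8); glaze uses 144 of 144 (binding).
By complementary slackness, y = 0 for the non-binding constraint.
Dual feasibility on the basic columns requires 1·y_labor + 6·y_glaze = 45, 3·y_labor + 6·y_glaze = 63.
This yields shadow prices y_labor = 9, y_glaze = 6.
Reduced cost of vases: c₃ − yᵀa₃ = 63 − (9·4 + 6·5) = 63 − 66 = -3.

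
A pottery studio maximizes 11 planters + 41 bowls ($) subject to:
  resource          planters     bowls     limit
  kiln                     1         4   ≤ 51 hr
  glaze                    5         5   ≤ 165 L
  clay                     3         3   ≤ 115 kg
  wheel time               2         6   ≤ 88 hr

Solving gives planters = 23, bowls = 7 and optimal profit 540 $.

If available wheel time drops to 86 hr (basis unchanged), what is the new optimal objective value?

At the optimum: kiln uses 51 of 51 (binding); glaze uses 150 of 165 (slack = 15); clay uses 90 of 115 (slack = 25); wheel time uses 88 of 88 (binding).
Slack constraints have shadow price 0 (complementary slackness).
From A_Bᵀ y = c: 1·y_kiln + 2·y_wheel time = 11; 4·y_kiln + 6·y_wheel time = 41.
This yields shadow prices y_kiln = 8, y_wheel time = 1.5.
Δz = y_wheel time·Δb = 1.5 × (-2) = -3, so new z* = 540 − 3 = 537.

537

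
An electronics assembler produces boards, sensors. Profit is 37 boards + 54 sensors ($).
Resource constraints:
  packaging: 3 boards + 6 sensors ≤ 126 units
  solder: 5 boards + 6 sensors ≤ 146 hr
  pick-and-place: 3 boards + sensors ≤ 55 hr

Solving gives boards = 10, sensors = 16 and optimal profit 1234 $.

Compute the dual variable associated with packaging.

4

Check each constraint at x*: packaging 126/126 (tight); solder 146/146 (tight); pick-and-place 46/55 (slack 9).
Slack constraints have shadow price 0 (complementary slackness).
The binding rows give the dual system: 3·y_packaging + 5·y_solder = 37 and 6·y_packaging + 6·y_solder = 54.
→ y_packaging = 4 and y_solder = 5.
Shadow price of packaging = 4.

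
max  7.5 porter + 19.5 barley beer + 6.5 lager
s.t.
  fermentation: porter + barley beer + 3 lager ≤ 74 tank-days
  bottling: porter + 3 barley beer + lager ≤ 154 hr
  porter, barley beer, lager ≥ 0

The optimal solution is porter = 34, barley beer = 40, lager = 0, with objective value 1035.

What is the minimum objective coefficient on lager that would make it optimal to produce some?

10.5

At the optimum: fermentation uses 74 of 74 (binding); bottling uses 154 of 154 (binding).
From A_Bᵀ y = c: 1·y_fermentation + 1·y_bottling = 7.5; 1·y_fermentation + 3·y_bottling = 19.5.
Solving: y_fermentation = 1.5, y_bottling = 6.
lager enters the basis when its profit ≥ yᵀa₃ = 1.5·3 + 6·1 = 10.5.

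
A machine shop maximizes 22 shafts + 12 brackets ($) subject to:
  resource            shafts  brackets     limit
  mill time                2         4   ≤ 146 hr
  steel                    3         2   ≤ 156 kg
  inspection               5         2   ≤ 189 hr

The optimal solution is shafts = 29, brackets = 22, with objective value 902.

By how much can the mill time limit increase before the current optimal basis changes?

100

Binding constraints: mill time, inspection. The basis is B = [[2,4],[5,2]] with det -16.
Per unit increase in mill time, x* moves by d = (-0.125, 0.3125).
The basis stays optimal until steel becomes binding; allowable increase = 100 hr.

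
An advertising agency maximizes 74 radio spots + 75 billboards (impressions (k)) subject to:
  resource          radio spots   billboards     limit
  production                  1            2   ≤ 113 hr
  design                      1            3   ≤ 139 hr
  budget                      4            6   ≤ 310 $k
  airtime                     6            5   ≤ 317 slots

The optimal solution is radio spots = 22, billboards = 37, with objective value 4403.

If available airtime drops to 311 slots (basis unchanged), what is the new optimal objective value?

4349

At the optimum: production uses 96 of 113 (slack = 17); design uses 133 of 139 (slack = 6); budget uses 310 of 310 (binding); airtime uses 317 of 317 (binding).
Slack constraints have shadow price 0 (complementary slackness).
The binding rows give the dual system: 4·y_budget + 6·y_airtime = 74 and 6·y_budget + 5·y_airtime = 75.
This yields shadow prices y_budget = 5, y_airtime = 9.
Δz = y_airtime·Δb = 9 × (-6) = -54, so new z* = 4403 − 54 = 4349.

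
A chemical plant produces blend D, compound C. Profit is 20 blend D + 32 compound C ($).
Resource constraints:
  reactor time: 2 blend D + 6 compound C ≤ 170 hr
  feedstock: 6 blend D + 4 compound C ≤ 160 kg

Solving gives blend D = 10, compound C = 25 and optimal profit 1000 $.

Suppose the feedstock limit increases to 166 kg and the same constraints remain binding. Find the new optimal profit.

At the optimum: reactor time uses 170 of 170 (binding); feedstock uses 160 of 160 (binding).
Dual feasibility on the basic columns requires 2·y_reactor time + 6·y_feedstock = 20, 6·y_reactor time + 4·y_feedstock = 32.
Solving: y_reactor time = 4, y_feedstock = 2.
Δz = y_feedstock·Δb = 2 × (6) = 12, so new z* = 1000 + 12 = 1012.

1012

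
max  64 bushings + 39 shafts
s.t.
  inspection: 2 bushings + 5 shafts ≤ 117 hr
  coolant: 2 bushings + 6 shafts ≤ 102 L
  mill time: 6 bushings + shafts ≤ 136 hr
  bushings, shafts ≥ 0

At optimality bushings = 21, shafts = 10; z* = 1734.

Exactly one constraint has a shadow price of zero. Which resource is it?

inspection

inspection: 92/117 (slack 25)
coolant: 102/102 (binding)
mill time: 136/136 (binding)
By complementary slackness, a constraint with positive slack has shadow price 0 → inspection.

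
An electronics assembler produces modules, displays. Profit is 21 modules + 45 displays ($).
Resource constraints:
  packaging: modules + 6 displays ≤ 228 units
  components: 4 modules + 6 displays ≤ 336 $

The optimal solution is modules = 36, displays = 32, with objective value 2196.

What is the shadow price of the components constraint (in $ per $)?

Both packaging and components are binding at x*.
The binding rows give the dual system: 1·y_packaging + 4·y_components = 21 and 6·y_packaging + 6·y_components = 45.
→ y_packaging = 3 and y_components = 4.5.
Shadow price of components = 4.5.

4.5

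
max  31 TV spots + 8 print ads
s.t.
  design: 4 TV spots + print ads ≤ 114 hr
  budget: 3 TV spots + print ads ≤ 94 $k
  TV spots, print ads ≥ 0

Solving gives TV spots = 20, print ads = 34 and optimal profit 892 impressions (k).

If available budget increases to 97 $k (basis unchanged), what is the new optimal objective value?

895

At the optimum: design uses 114 of 114 (binding); budget uses 94 of 94 (binding).
The binding rows give the dual system: 4·y_design + 3·y_budget = 31 and 1·y_design + 1·y_budget = 8.
This yields shadow prices y_design = 7, y_budget = 1.
Δz = y_budget·Δb = 1 × (3) = 3, so new z* = 892 + 3 = 895.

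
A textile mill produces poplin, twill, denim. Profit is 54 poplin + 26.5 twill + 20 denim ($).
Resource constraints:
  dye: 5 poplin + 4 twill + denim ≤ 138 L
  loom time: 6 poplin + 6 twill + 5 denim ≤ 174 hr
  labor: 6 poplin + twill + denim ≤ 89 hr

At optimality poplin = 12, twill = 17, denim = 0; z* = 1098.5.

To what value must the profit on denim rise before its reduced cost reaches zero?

23

Binding: loom time and labor. Non-binding: dye (10 unused).
Since dye is not tight, its dual is 0.
Dual feasibility on the basic columns requires 6·y_loom time + 6·y_labor = 54, 6·y_loom time + 1·y_labor = 26.5.
Solving: y_loom time = 3.5, y_labor = 5.5.
denim enters the basis when its profit ≥ yᵀa₃ = 3.5·5 + 5.5·1 = 23.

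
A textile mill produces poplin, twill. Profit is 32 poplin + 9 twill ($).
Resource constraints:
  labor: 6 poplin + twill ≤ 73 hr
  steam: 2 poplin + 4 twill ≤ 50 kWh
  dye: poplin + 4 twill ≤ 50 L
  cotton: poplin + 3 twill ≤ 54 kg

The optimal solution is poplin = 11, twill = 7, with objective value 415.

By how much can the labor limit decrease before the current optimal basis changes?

Binding constraints: labor, steam. The basis is B = [[6,1],[2,4]] with det 22.
Per unit decrease in labor, x* moves by d = (-0.1818, 0.0909).
The basis stays optimal until poplin reaches 0; allowable decrease = 60.5 hr.

60.5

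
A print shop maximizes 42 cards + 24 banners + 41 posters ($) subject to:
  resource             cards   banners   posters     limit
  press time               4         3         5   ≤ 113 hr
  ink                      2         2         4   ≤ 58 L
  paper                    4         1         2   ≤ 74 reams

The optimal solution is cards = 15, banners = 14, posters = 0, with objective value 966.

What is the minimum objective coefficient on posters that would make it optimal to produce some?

Binding: ink and paper. Non-binding: press time (11 unused).
By complementary slackness, y = 0 for the non-binding constraint.
From A_Bᵀ y = c: 2·y_ink + 4·y_paper = 42; 2·y_ink + 1·y_paper = 24.
Solving: y_ink = 9, y_paper = 6.
posters enters the basis when its profit ≥ yᵀa₃ = 9·4 + 6·2 = 48.

48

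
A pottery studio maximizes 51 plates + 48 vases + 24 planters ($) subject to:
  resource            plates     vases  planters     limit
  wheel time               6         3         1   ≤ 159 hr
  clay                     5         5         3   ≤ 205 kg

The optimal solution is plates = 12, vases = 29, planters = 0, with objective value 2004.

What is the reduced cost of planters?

Both wheel time and clay are binding at x*.
From A_Bᵀ y = c: 6·y_wheel time + 5·y_clay = 51; 3·y_wheel time + 5·y_clay = 48.
This yields shadow prices y_wheel time = 1, y_clay = 9.
Reduced cost of planters: c₃ − yᵀa₃ = 24 − (1·1 + 9·3) = 24 − 28 = -4.

-4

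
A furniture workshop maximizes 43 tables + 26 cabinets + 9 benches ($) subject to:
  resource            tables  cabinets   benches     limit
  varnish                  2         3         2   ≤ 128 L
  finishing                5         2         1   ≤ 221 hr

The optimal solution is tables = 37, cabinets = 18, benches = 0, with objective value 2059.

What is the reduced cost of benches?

Both varnish and finishing are binding at x*.
The binding rows give the dual system: 2·y_varnish + 5·y_finishing = 43 and 3·y_varnish + 2·y_finishing = 26.
→ y_varnish = 4 and y_finishing = 7.
Reduced cost of benches: c₃ − yᵀa₃ = 9 − (4·2 + 7·1) = 9 − 15 = -6.

-6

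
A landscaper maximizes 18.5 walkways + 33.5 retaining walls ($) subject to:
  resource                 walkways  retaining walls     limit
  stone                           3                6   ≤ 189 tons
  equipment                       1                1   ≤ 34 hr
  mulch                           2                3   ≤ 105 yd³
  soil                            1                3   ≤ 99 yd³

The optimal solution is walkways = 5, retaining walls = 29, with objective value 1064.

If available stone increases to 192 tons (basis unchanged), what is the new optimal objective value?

1079

Binding: stone and equipment. Non-binding: mulch (8 unused), soil (7 unused).
Slack constraints have shadow price 0 (complementary slackness).
Dual feasibility on the basic columns requires 3·y_stone + 1·y_equipment = 18.5, 6·y_stone + 1·y_equipment = 33.5.
→ y_stone = 5 and y_equipment = 3.5.
Δz = y_stone·Δb = 5 × (3) = 15, so new z* = 1064 + 15 = 1079.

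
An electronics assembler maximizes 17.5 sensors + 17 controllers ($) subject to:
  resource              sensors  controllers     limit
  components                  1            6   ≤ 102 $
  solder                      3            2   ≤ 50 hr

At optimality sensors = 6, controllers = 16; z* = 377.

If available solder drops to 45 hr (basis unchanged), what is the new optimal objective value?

349.5

Check each constraint at x*: components 102/102 (tight); solder 50/50 (tight).
Dual feasibility on the basic columns requires 1·y_components + 3·y_solder = 17.5, 6·y_components + 2·y_solder = 17.
This yields shadow prices y_components = 1, y_solder = 5.5.
Δz = y_solder·Δb = 5.5 × (-5) = -27.5, so new z* = 377 − 27.5 = 349.5.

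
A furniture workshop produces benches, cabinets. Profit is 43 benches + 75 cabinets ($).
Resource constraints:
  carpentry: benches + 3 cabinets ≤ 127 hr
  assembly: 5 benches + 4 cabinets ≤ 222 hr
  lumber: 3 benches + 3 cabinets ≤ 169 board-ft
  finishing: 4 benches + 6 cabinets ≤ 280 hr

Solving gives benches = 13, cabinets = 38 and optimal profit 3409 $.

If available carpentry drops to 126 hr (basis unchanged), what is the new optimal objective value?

At the optimum: carpentry uses 127 of 127 (binding); assembly uses 217 of 222 (slack = 5); lumber uses 153 of 169 (slack = 16); finishing uses 280 of 280 (binding).
By complementary slackness, y = 0 for the non-binding constraints.
The binding rows give the dual system: 1·y_carpentry + 4·y_finishing = 43 and 3·y_carpentry + 6·y_finishing = 75.
Solving: y_carpentry = 7, y_finishing = 9.
Δz = y_carpentry·Δb = 7 × (-1) = -7, so new z* = 3409 − 7 = 3402.

3402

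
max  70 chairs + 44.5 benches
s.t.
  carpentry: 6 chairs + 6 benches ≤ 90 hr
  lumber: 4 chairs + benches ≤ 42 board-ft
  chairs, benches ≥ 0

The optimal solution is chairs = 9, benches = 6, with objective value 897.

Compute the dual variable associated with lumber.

8.5

Check each constraint at x*: carpentry 90/90 (tight); lumber 42/42 (tight).
Dual feasibility on the basic columns requires 6·y_carpentry + 4·y_lumber = 70, 6·y_carpentry + 1·y_lumber = 44.5.
This yields shadow prices y_carpentry = 6, y_lumber = 8.5.
Shadow price of lumber = 8.5.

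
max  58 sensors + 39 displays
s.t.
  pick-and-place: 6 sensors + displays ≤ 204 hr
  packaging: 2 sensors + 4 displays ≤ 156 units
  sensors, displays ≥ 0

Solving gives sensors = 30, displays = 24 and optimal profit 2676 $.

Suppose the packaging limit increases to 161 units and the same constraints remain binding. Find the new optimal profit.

2716

Both pick-and-place and packaging are binding at x*.
From A_Bᵀ y = c: 6·y_pick-and-place + 2·y_packaging = 58; 1·y_pick-and-place + 4·y_packaging = 39.
This yields shadow prices y_pick-and-place = 7, y_packaging = 8.
Δz = y_packaging·Δb = 8 × (5) = 40, so new z* = 2676 + 40 = 2716.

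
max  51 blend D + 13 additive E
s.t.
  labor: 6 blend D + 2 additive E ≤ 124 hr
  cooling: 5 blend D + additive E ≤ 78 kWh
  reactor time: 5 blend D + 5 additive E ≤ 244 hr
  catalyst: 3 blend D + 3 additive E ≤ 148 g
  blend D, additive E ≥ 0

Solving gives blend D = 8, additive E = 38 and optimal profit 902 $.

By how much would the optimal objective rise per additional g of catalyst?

0

At the optimum: labor uses 124 of 124 (binding); cooling uses 78 of 78 (binding); reactor time uses 230 of 244 (slack = 14); catalyst uses 138 of 148 (slack = 10).
By complementary slackness, y = 0 for the non-binding constraints.
The binding rows give the dual system: 6·y_labor + 5·y_cooling = 51 and 2·y_labor + 1·y_cooling = 13.
Solving: y_labor = 3.5, y_cooling = 6.
Shadow price of catalyst = 0.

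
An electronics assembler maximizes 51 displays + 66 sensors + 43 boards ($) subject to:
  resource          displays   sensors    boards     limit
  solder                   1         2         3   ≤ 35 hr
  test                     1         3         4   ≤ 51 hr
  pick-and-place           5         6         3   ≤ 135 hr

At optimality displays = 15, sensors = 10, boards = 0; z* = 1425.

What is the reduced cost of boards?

-2

Check each constraint at x*: solder 35/35 (tight); test 45/51 (slack 6); pick-and-place 135/135 (tight).
Slack constraints have shadow price 0 (complementary slackness).
Dual feasibility on the basic columns requires 1·y_solder + 5·y_pick-and-place = 51, 2·y_solder + 6·y_pick-and-place = 66.
Solving: y_solder = 6, y_pick-and-place = 9.
Reduced cost of boards: c₃ − yᵀa₃ = 43 − (6·3 + 9·3) = 43 − 45 = -2.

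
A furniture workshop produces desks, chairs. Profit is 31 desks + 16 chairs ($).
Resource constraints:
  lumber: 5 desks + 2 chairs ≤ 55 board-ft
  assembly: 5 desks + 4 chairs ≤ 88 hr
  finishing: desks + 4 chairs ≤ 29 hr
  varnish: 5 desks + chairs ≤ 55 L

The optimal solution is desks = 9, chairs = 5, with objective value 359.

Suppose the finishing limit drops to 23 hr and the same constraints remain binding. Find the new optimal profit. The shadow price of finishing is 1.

Δb = -6, so new z* = 359 + (1)·(-6) = 359 − 6 = 353.

353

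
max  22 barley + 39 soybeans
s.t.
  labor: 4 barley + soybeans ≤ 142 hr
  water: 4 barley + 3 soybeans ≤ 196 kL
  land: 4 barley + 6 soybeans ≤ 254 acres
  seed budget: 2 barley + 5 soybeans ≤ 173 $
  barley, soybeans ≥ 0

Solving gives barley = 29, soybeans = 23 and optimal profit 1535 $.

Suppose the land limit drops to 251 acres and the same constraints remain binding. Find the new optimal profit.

Check each constraint at x*: labor 139/142 (slack 3); water 185/196 (slack 11); land 254/254 (tight); seed budget 173/173 (tight).
Slack constraints have shadow price 0 (complementary slackness).
From A_Bᵀ y = c: 4·y_land + 2·y_seed budget = 22; 6·y_land + 5·y_seed budget = 39.
This yields shadow prices y_land = 4, y_seed budget = 3.
Δz = y_land·Δb = 4 × (-3) = -12, so new z* = 1535 − 12 = 1523.

1523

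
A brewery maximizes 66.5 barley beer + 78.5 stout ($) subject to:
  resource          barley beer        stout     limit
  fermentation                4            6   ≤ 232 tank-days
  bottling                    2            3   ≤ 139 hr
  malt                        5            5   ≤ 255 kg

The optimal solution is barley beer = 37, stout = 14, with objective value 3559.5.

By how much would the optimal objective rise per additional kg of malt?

At the optimum: fermentation uses 232 of 232 (binding); bottling uses 116 of 139 (slack = 23); malt uses 255 of 255 (binding).
Since bottling is not tight, its dual is 0.
Dual feasibility on the basic columns requires 4·y_fermentation + 5·y_malt = 66.5, 6·y_fermentation + 5·y_malt = 78.5.
This yields shadow prices y_fermentation = 6, y_malt = 8.5.
Shadow price of malt = 8.5.

8.5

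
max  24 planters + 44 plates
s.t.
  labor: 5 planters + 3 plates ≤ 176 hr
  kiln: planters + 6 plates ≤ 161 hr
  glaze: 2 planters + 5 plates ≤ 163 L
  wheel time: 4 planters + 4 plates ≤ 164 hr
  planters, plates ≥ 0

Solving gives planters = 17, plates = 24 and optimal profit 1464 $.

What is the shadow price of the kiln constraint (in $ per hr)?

At the optimum: labor uses 157 of 176 (slack = 19); kiln uses 161 of 161 (binding); glaze uses 154 of 163 (slack = 9); wheel time uses 164 of 164 (binding).
By complementary slackness, y = 0 for the non-binding constraints.
The binding rows give the dual system: 1·y_kiln + 4·y_wheel time = 24 and 6·y_kiln + 4·y_wheel time = 44.
Solving: y_kiln = 4, y_wheel time = 5.
Shadow price of kiln = 4.

4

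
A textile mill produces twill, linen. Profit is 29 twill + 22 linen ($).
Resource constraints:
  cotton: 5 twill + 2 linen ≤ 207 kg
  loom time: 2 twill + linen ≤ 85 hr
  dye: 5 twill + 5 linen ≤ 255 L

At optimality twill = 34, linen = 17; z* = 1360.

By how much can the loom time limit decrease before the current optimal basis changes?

Binding constraints: loom time, dye. The basis is B = [[2,1],[5,5]] with det 5.
Per unit decrease in loom time, x* moves by d = (-1, 1).
The basis stays optimal until twill reaches 0; allowable decrease = 34 hr.

34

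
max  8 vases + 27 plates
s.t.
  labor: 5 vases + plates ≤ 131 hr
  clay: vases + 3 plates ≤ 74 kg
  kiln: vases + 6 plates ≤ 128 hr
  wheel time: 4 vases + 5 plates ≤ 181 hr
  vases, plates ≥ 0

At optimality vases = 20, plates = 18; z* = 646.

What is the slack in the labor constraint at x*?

labor used = 5·20 + 1·18 = 118; slack = 131 − 118 = 13.

13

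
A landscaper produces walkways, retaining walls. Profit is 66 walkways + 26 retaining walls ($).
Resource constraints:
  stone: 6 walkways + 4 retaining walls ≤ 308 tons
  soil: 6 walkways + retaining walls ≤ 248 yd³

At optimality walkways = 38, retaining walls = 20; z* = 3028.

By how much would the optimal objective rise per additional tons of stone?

5

At the optimum: stone uses 308 of 308 (binding); soil uses 248 of 248 (binding).
Dual feasibility on the basic columns requires 6·y_stone + 6·y_soil = 66, 4·y_stone + 1·y_soil = 26.
→ y_stone = 5 and y_soil = 6.
Shadow price of stone = 5.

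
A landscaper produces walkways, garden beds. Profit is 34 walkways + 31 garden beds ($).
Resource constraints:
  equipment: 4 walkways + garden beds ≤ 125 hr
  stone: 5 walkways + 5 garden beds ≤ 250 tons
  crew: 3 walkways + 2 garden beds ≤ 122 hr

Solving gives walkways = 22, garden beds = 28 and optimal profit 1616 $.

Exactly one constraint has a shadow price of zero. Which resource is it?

equipment: 116/125 (slack 9)
stone: 250/250 (binding)
crew: 122/122 (binding)
By complementary slackness, a constraint with positive slack has shadow price 0 → equipment.

equipment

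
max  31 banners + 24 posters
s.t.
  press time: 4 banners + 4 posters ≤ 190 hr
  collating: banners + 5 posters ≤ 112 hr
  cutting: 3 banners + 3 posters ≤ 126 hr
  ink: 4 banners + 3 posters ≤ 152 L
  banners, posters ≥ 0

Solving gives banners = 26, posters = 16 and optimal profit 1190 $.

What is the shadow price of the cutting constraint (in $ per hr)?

At the optimum: press time uses 168 of 190 (slack = 22); collating uses 106 of 112 (slack = 6); cutting uses 126 of 126 (binding); ink uses 152 of 152 (binding).
Since press time, collating are not tight, their duals are 0.
From A_Bᵀ y = c: 3·y_cutting + 4·y_ink = 31; 3·y_cutting + 3·y_ink = 24.
→ y_cutting = 1 and y_ink = 7.
Shadow price of cutting = 1.

1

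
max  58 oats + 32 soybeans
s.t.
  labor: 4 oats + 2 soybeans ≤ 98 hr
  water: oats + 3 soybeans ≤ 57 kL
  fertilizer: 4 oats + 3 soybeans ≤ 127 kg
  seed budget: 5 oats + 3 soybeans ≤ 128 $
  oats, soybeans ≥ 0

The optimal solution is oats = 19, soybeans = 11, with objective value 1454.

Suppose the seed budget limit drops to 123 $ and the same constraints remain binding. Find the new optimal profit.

At the optimum: labor uses 98 of 98 (binding); water uses 52 of 57 (slack = 5); fertilizer uses 109 of 127 (slack = 18); seed budget uses 128 of 128 (binding).
By complementary slackness, y = 0 for the non-binding constraints.
The binding rows give the dual system: 4·y_labor + 5·y_seed budget = 58 and 2·y_labor + 3·y_seed budget = 32.
This yields shadow prices y_labor = 7, y_seed budget = 6.
Δz = y_seed budget·Δb = 6 × (-5) = -30, so new z* = 1454 − 30 = 1424.

1424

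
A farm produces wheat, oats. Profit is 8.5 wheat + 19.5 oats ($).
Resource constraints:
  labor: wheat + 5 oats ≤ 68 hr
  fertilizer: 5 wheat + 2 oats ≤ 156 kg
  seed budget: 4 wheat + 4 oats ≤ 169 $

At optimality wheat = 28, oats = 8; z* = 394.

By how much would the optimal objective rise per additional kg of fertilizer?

1

At the optimum: labor uses 68 of 68 (binding); fertilizer uses 156 of 156 (binding); seed budget uses 144 of 169 (slack = 25).
Since seed budget is not tight, its dual is 0.
The binding rows give the dual system: 1·y_labor + 5·y_fertilizer = 8.5 and 5·y_labor + 2·y_fertilizer = 19.5.
Solving: y_labor = 3.5, y_fertilizer = 1.
Shadow price of fertilizer = 1.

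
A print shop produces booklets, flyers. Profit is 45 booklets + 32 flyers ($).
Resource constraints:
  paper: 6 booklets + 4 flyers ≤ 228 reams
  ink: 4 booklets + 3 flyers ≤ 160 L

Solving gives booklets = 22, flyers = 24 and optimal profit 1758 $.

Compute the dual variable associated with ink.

At the optimum: paper uses 228 of 228 (binding); ink uses 160 of 160 (binding).
From A_Bᵀ y = c: 6·y_paper + 4·y_ink = 45; 4·y_paper + 3·y_ink = 32.
Solving: y_paper = 3.5, y_ink = 6.
Shadow price of ink = 6.

6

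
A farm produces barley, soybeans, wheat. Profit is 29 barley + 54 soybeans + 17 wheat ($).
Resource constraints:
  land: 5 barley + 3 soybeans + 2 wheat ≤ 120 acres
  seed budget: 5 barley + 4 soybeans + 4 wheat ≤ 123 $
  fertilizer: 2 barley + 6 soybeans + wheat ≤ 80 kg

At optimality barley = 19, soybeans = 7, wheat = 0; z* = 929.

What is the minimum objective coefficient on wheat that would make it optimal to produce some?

19

Check each constraint at x*: land 116/120 (slack 4); seed budget 123/123 (tight); fertilizer 80/80 (tight).
Slack constraints have shadow price 0 (complementary slackness).
From A_Bᵀ y = c: 5·y_seed budget + 2·y_fertilizer = 29; 4·y_seed budget + 6·y_fertilizer = 54.
→ y_seed budget = 3 and y_fertilizer = 7.
wheat enters the basis when its profit ≥ yᵀa₃ = 3·4 + 7·1 = 19.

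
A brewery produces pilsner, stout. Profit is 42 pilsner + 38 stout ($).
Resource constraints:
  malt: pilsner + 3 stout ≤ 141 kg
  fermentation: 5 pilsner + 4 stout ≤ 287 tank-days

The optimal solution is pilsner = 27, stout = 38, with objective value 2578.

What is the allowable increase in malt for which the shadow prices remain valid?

74.25

Binding constraints: malt, fermentation. The basis is B = [[1,3],[5,4]] with det -11.
Per unit increase in malt, x* moves by d = (-0.3636, 0.4545).
The basis stays optimal until pilsner reaches 0; allowable increase = 74.25 kg.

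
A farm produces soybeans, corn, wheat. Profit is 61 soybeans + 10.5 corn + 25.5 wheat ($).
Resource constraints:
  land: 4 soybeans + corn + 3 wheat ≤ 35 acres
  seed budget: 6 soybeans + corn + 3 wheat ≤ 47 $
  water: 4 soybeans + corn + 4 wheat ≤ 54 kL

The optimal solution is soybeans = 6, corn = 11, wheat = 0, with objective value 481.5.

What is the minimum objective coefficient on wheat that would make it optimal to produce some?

Binding: land and seed budget. Non-binding: water (19 unused).
Slack constraints have shadow price 0 (complementary slackness).
From A_Bᵀ y = c: 4·y_land + 6·y_seed budget = 61; 1·y_land + 1·y_seed budget = 10.5.
→ y_land = 1 and y_seed budget = 9.5.
wheat enters the basis when its profit ≥ yᵀa₃ = 1·3 + 9.5·3 = 31.5.

31.5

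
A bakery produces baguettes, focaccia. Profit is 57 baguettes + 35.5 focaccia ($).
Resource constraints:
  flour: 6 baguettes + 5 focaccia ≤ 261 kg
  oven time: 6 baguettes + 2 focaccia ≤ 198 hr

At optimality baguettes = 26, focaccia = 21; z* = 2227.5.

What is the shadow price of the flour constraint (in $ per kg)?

5.5

At the optimum: flour uses 261 of 261 (binding); oven time uses 198 of 198 (binding).
From A_Bᵀ y = c: 6·y_flour + 6·y_oven time = 57; 5·y_flour + 2·y_oven time = 35.5.
Solving: y_flour = 5.5, y_oven time = 4.
Shadow price of flour = 5.5.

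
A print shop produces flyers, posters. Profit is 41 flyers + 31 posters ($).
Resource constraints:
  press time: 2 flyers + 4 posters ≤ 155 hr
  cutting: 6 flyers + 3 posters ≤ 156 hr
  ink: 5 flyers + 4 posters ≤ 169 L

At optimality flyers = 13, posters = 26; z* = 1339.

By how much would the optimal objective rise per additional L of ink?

At the optimum: press time uses 130 of 155 (slack = 25); cutting uses 156 of 156 (binding); ink uses 169 of 169 (binding).
Slack constraints have shadow price 0 (complementary slackness).
The binding rows give the dual system: 6·y_cutting + 5·y_ink = 41 and 3·y_cutting + 4·y_ink = 31.
This yields shadow prices y_cutting = 1, y_ink = 7.
Shadow price of ink = 7.

7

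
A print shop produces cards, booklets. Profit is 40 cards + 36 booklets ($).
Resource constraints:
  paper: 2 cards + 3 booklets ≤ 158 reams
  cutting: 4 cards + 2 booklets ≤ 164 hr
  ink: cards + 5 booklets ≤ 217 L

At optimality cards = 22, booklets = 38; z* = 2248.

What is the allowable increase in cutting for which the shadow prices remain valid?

Binding constraints: paper, cutting. The basis is B = [[2,3],[4,2]] with det -8.
Per unit increase in cutting, x* moves by d = (0.375, -0.25).
The basis stays optimal until booklets reaches 0; allowable increase = 152 hr.

152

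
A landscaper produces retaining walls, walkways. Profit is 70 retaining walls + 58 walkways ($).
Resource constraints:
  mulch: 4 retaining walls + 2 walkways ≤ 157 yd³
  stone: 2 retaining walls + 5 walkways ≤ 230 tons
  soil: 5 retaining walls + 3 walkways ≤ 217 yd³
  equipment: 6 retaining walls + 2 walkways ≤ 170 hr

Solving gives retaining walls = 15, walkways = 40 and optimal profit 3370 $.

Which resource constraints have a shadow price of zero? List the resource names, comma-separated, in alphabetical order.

mulch, soil

mulch: 140/157 (slack 17)
stone: 230/230 (binding)
soil: 195/217 (slack 22)
equipment: 170/170 (binding)
By complementary slackness, a constraint with positive slack has shadow price 0 → mulch, soil.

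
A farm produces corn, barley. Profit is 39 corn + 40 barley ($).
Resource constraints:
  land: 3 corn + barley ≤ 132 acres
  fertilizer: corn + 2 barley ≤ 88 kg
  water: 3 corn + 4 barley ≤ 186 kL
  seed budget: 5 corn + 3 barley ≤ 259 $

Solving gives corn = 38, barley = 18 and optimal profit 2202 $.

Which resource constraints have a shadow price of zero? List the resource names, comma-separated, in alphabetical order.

fertilizer, seed budget

land: 132/132 (binding)
fertilizer: 74/88 (slack 14)
water: 186/186 (binding)
seed budget: 244/259 (slack 15)
By complementary slackness, a constraint with positive slack has shadow price 0 → fertilizer, seed budget.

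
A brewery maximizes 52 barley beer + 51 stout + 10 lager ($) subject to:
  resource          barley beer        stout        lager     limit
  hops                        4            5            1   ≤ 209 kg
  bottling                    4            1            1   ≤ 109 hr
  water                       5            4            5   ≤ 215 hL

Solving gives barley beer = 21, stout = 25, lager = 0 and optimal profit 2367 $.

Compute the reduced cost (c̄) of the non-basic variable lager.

Check each constraint at x*: hops 209/209 (tight); bottling 109/109 (tight); water 205/215 (slack 10).
Slack constraints have shadow price 0 (complementary slackness).
From A_Bᵀ y = c: 4·y_hops + 4·y_bottling = 52; 5·y_hops + 1·y_bottling = 51.
Solving: y_hops = 9.5, y_bottling = 3.5.
Reduced cost of lager: c₃ − yᵀa₃ = 10 − (9.5·1 + 3.5·1) = 10 − 13 = -3.

-3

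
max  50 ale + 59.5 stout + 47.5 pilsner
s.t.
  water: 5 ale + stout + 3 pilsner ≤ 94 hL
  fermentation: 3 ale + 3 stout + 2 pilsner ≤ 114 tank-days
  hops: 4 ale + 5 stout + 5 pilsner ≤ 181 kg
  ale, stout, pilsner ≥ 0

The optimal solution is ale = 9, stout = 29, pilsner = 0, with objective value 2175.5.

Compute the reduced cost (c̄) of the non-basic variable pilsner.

-8

Check each constraint at x*: water 74/94 (slack 20); fermentation 114/114 (tight); hops 181/181 (tight).
By complementary slackness, y = 0 for the non-binding constraint.
The binding rows give the dual system: 3·y_fermentation + 4·y_hops = 50 and 3·y_fermentation + 5·y_hops = 59.5.
→ y_fermentation = 4 and y_hops = 9.5.
Reduced cost of pilsner: c₃ − yᵀa₃ = 47.5 − (4·2 + 9.5·5) = 47.5 − 55.5 = -8.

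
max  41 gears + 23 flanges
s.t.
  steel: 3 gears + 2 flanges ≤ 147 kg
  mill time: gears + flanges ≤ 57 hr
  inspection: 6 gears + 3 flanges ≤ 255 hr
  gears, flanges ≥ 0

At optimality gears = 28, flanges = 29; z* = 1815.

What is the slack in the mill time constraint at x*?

0

mill time used = 1·28 + 1·29 = 57; slack = 57 − 57 = 0.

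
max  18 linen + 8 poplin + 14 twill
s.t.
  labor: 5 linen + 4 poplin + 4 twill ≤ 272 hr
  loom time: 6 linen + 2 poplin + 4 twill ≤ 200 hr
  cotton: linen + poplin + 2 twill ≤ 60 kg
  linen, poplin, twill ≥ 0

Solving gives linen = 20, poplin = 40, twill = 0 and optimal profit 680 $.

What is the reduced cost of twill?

At the optimum: labor uses 260 of 272 (slack = 12); loom time uses 200 of 200 (binding); cotton uses 60 of 60 (binding).
Since labor is not tight, its dual is 0.
The binding rows give the dual system: 6·y_loom time + 1·y_cotton = 18 and 2·y_loom time + 1·y_cotton = 8.
→ y_loom time = 2.5 and y_cotton = 3.
Reduced cost of twill: c₃ − yᵀa₃ = 14 − (2.5·4 + 3·2) = 14 − 16 = -2.

-2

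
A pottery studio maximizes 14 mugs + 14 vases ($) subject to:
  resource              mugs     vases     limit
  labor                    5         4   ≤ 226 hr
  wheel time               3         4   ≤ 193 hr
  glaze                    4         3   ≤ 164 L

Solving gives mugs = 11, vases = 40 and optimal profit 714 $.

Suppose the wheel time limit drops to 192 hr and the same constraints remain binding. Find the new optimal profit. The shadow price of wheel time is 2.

Δb = -1, so new z* = 714 + (2)·(-1) = 714 − 2 = 712.

712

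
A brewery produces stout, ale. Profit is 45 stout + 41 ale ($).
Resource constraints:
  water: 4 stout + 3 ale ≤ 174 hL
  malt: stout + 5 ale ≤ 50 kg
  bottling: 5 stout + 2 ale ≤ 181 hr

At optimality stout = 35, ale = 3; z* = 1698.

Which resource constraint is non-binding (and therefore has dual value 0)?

water: 149/174 (slack 25)
malt: 50/50 (binding)
bottling: 181/181 (binding)
By complementary slackness, a constraint with positive slack has shadow price 0 → water.

water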